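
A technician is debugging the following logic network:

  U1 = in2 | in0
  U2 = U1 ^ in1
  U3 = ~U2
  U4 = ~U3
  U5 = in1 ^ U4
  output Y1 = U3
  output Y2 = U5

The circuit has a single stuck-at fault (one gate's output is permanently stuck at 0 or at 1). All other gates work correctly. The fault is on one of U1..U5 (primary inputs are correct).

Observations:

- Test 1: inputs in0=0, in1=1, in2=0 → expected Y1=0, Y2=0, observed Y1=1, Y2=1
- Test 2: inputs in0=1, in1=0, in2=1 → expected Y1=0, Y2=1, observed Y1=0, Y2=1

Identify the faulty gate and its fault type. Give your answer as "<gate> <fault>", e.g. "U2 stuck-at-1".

U1 stuck-at-1

Fault-free values for test 1 (in0=0, in1=1, in2=0): U1=0, U2=1, U3=0, U4=1, U5=0, giving Y1=0, Y2=0. Observed Y1=1, Y2=1.
Test 1: faults giving observed Y1=1, Y2=1 are {U1 stuck-at-1, U2 stuck-at-0, U3 stuck-at-1}.
Test 2 (in0=1, in1=0, in2=1): fault-free U1=1, U2=1, U3=0, U4=1, U5=1 → Y1=0, Y2=1; observed Y1=0, Y2=1. Eliminates U2 stuck-at-0, U3 stuck-at-1.
Only U1 stuck-at-1 is consistent with every test.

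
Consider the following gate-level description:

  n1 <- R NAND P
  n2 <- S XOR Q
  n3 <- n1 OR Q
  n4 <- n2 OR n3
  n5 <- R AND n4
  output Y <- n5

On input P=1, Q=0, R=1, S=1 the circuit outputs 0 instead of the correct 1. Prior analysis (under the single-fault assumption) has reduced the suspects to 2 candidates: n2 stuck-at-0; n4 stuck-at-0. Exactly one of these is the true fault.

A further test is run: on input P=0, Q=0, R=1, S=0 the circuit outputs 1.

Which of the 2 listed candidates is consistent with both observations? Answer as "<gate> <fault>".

n2 stuck-at-0

Evaluate each candidate on input P=0, Q=0, R=1, S=0:
  n2 stuck-at-0: n1=1, n2=0 [stuck-at-0], n3=1, n4=1, n5=1 → 1 — matches
  n4 stuck-at-0: n1=1, n2=0, n3=1, n4=0 [stuck-at-0], n5=0 → 0 — eliminated
Only n2 stuck-at-0 reproduces the observed 1.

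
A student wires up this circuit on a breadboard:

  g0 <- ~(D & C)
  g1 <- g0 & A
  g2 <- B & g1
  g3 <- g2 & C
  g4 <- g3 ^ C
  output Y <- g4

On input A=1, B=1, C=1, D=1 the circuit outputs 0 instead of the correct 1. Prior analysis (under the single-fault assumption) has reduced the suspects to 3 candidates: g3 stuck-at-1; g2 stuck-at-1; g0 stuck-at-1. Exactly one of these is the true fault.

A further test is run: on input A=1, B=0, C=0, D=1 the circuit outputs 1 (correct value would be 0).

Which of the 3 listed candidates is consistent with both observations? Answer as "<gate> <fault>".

g3 stuck-at-1

Evaluate each candidate on input A=1, B=0, C=0, D=1:
  g3 stuck-at-1: g0=1, g1=1, g2=0, g3=1 [stuck-at-1], g4=1 → 1 — matches
  g2 stuck-at-1: g0=1, g1=1, g2=1 [stuck-at-1], g3=0, g4=0 → 0 — eliminated
  g0 stuck-at-1: g0=1 [stuck-at-1], g1=1, g2=0, g3=0, g4=0 → 0 — eliminated
Only g3 stuck-at-1 reproduces the observed 1.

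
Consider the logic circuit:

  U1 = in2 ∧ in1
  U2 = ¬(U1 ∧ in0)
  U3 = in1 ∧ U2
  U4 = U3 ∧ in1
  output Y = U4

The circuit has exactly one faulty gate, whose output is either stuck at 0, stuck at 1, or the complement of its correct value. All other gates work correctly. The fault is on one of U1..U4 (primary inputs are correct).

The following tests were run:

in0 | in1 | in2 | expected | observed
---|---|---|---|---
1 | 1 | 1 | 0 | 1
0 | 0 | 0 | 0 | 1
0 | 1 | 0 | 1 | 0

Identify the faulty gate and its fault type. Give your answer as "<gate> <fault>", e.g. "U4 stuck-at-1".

Fault-free values for test 1 (in0=1, in1=1, in2=1): U1=1, U2=0, U3=0, U4=0, giving Y=0. Observed 1.
Test 1: faults giving observed 1 are {U1 stuck-at-0, U1 inverted output, U2 stuck-at-1, U2 inverted output, U3 stuck-at-1, U3 inverted output, U4 stuck-at-1, U4 inverted output}.
Test 2 (in0=0, in1=0, in2=0): fault-free U1=0, U2=1, U3=0, U4=0 → 0; observed 1. Eliminates U1 stuck-at-0, U1 inverted output, U2 stuck-at-1, U2 inverted output, U3 stuck-at-1, U3 inverted output.
Test 3 (in0=0, in1=1, in2=0): fault-free U1=0, U2=1, U3=1, U4=1 → 1; observed 0. Eliminates U4 stuck-at-1.
Only U4 inverted output is consistent with every test.

U4 inverted output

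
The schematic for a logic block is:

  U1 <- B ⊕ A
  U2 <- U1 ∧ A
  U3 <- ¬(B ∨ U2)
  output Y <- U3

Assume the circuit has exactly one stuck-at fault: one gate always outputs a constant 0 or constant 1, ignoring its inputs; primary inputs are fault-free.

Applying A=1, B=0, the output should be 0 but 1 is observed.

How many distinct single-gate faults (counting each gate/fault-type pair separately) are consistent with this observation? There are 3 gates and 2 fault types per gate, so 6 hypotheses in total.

3

Fault-free: U1=1, U2=1, U3=0 → 0. Observed 1.
  U1 stuck-at-0: output 1 ✓
  U1 stuck-at-1: output 0 ✗
  U2 stuck-at-0: output 1 ✓
  U2 stuck-at-1: output 0 ✗
  U3 stuck-at-0: output 0 ✗
  U3 stuck-at-1: output 1 ✓
Consistent faults: {U1 stuck-at-0, U2 stuck-at-0, U3 stuck-at-1} — 3 in all.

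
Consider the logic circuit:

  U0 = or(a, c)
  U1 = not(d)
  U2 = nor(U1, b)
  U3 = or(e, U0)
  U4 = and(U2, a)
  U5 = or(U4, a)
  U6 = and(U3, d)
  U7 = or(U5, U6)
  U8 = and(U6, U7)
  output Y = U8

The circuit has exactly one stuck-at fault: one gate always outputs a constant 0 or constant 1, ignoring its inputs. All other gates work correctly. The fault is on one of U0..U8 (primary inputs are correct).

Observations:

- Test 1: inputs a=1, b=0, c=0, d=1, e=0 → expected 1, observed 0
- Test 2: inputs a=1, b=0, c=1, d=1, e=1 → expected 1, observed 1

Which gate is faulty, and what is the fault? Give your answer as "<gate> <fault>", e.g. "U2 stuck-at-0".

Fault-free values for test 1 (a=1, b=0, c=0, d=1, e=0): U0=1, U1=0, U2=1, U3=1, U4=1, U5=1, U6=1, U7=1, U8=1, giving Y=1. Observed 0.
Test 1: faults giving observed 0 are {U0 stuck-at-0, U3 stuck-at-0, U6 stuck-at-0, U7 stuck-at-0, U8 stuck-at-0}.
Test 2 (a=1, b=0, c=1, d=1, e=1): fault-free U0=1, U1=0, U2=1, U3=1, U4=1, U5=1, U6=1, U7=1, U8=1 → 1; observed 1. Eliminates U3 stuck-at-0, U6 stuck-at-0, U7 stuck-at-0, U8 stuck-at-0.
Only U0 stuck-at-0 is consistent with every test.

U0 stuck-at-0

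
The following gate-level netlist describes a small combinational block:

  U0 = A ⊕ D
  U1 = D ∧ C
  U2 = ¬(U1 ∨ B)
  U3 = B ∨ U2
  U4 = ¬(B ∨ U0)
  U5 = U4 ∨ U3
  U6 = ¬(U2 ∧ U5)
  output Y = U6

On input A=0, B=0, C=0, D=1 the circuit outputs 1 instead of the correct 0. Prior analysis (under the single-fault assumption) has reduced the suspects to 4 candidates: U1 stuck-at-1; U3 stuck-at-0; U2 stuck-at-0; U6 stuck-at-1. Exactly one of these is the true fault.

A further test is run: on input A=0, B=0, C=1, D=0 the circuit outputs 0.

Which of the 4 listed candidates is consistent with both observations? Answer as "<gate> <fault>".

Evaluate each candidate on input A=0, B=0, C=1, D=0:
  U1 stuck-at-1: U0=0, U1=1 [stuck-at-1], U2=0, U3=0, U4=1, U5=1, U6=1 → 1 — eliminated
  U3 stuck-at-0: U0=0, U1=0, U2=1, U3=0 [stuck-at-0], U4=1, U5=1, U6=0 → 0 — matches
  U2 stuck-at-0: U0=0, U1=0, U2=0 [stuck-at-0], U3=0, U4=1, U5=1, U6=1 → 1 — eliminated
  U6 stuck-at-1: U0=0, U1=0, U2=1, U3=1, U4=1, U5=1, U6=1 [stuck-at-1] → 1 — eliminated
Only U3 stuck-at-0 reproduces the observed 0.

U3 stuck-at-0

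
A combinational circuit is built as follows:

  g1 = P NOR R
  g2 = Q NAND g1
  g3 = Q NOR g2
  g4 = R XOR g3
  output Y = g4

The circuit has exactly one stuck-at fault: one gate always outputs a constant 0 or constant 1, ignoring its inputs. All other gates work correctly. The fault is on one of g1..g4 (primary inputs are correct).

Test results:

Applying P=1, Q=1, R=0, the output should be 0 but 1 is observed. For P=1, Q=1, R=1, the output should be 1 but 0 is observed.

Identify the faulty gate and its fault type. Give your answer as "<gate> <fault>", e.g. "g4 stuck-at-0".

g3 stuck-at-1

Fault-free values for test 1 (P=1, Q=1, R=0): g1=0, g2=1, g3=0, g4=0, giving Y=0. Observed 1.
Test 1: faults giving observed 1 are {g3 stuck-at-1, g4 stuck-at-1}.
Test 2 (P=1, Q=1, R=1): fault-free g1=0, g2=1, g3=0, g4=1 → 1; observed 0. Eliminates g4 stuck-at-1.
Only g3 stuck-at-1 is consistent with every test.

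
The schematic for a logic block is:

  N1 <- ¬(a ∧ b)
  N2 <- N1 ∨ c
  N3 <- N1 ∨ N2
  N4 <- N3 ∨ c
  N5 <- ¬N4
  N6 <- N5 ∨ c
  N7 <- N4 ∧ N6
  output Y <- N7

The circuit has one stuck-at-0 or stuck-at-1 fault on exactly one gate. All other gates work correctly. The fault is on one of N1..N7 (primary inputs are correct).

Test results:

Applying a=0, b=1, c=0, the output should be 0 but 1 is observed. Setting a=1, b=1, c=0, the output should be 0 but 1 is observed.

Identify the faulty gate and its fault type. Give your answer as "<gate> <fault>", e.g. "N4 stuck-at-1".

Fault-free values for test 1 (a=0, b=1, c=0): N1=1, N2=1, N3=1, N4=1, N5=0, N6=0, N7=0, giving Y=0. Observed 1.
Test 1: faults giving observed 1 are {N5 stuck-at-1, N6 stuck-at-1, N7 stuck-at-1}.
Test 2 (a=1, b=1, c=0): fault-free N1=0, N2=0, N3=0, N4=0, N5=1, N6=1, N7=0 → 0; observed 1. Eliminates N5 stuck-at-1, N6 stuck-at-1.
Only N7 stuck-at-1 is consistent with every test.

N7 stuck-at-1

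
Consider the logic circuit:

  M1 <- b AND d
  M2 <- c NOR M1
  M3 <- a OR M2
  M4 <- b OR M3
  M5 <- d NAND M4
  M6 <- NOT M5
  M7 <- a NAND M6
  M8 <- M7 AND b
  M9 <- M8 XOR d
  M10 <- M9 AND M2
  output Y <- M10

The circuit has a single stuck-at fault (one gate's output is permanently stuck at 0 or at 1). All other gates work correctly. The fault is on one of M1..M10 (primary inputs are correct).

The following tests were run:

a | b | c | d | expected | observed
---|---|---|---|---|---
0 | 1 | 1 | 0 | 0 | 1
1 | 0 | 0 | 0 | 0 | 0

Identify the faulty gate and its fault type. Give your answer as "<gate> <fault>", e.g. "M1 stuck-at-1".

M2 stuck-at-1

Fault-free values for test 1 (a=0, b=1, c=1, d=0): M1=0, M2=0, M3=0, M4=1, M5=1, M6=0, M7=1, M8=1, M9=1, M10=0, giving Y=0. Observed 1.
Test 1: faults giving observed 1 are {M2 stuck-at-1, M10 stuck-at-1}.
Test 2 (a=1, b=0, c=0, d=0): fault-free M1=0, M2=1, M3=1, M4=1, M5=1, M6=0, M7=1, M8=0, M9=0, M10=0 → 0; observed 0. Eliminates M10 stuck-at-1.
Only M2 stuck-at-1 is consistent with every test.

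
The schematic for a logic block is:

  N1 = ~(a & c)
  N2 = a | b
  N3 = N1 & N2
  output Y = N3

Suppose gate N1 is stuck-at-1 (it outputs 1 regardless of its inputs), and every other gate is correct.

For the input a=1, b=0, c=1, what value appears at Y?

Propagate with N1 forced: N1=1 [stuck-at-1], N2=1, N3=1.
So Y = 1. (Without the fault it would be 0.)

1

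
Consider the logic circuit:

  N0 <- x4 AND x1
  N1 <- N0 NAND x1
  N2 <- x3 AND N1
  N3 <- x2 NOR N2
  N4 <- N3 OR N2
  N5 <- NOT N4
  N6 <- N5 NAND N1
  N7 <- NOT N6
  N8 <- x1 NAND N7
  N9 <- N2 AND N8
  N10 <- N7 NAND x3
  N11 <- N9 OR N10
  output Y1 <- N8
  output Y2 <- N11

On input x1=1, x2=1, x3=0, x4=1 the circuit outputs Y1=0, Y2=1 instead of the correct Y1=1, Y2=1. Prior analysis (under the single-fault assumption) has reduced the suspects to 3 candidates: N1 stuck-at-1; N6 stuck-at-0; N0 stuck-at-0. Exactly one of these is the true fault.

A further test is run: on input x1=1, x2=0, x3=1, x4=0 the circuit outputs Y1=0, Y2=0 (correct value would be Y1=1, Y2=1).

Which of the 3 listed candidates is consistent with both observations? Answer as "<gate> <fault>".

Evaluate each candidate on input x1=1, x2=0, x3=1, x4=0:
  N1 stuck-at-1: N0=0, N1=1 [stuck-at-1], N2=1, N3=0, N4=1, N5=0, N6=1, N7=0, N8=1, N9=1, N10=1, N11=1 → Y1=1, Y2=1 — eliminated
  N6 stuck-at-0: N0=0, N1=1, N2=1, N3=0, N4=1, N5=0, N6=0 [stuck-at-0], N7=1, N8=0, N9=0, N10=0, N11=0 → Y1=0, Y2=0 — matches
  N0 stuck-at-0: N0=0 [stuck-at-0], N1=1, N2=1, N3=0, N4=1, N5=0, N6=1, N7=0, N8=1, N9=1, N10=1, N11=1 → Y1=1, Y2=1 — eliminated
Only N6 stuck-at-0 reproduces the observed Y1=0, Y2=0.

N6 stuck-at-0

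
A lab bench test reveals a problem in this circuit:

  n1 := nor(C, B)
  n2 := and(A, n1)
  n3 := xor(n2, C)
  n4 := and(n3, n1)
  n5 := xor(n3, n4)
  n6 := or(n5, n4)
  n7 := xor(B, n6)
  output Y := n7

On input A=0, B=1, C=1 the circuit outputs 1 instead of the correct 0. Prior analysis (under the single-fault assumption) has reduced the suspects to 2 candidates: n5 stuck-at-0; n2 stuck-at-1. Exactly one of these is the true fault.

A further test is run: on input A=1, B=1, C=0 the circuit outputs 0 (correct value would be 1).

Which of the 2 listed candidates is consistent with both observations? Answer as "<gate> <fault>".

n2 stuck-at-1

Evaluate each candidate on input A=1, B=1, C=0:
  n5 stuck-at-0: n1=0, n2=0, n3=0, n4=0, n5=0 [stuck-at-0], n6=0, n7=1 → 1 — eliminated
  n2 stuck-at-1: n1=0, n2=1 [stuck-at-1], n3=1, n4=0, n5=1, n6=1, n7=0 → 0 — matches
Only n2 stuck-at-1 reproduces the observed 0.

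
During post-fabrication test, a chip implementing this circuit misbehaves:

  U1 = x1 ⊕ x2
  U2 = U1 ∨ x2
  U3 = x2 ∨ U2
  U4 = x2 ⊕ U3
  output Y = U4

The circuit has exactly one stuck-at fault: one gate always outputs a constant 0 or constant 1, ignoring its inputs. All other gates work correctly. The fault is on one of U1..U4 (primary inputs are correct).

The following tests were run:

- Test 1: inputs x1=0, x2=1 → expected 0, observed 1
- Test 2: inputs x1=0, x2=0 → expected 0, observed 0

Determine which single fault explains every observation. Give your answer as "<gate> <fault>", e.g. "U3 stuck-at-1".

Fault-free values for test 1 (x1=0, x2=1): U1=1, U2=1, U3=1, U4=0, giving Y=0. Observed 1.
Test 1: faults giving observed 1 are {U3 stuck-at-0, U4 stuck-at-1}.
Test 2 (x1=0, x2=0): fault-free U1=0, U2=0, U3=0, U4=0 → 0; observed 0. Eliminates U4 stuck-at-1.
Only U3 stuck-at-0 is consistent with every test.

U3 stuck-at-0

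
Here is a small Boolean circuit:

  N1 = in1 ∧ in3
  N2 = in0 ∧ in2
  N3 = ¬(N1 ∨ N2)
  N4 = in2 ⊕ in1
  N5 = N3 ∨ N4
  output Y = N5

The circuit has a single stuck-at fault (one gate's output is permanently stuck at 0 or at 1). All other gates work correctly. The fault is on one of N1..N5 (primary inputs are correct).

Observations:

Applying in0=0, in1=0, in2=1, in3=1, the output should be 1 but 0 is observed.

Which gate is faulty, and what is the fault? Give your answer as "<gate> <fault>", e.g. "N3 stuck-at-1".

Fault-free values for test 1 (in0=0, in1=0, in2=1, in3=1): N1=0, N2=0, N3=1, N4=1, N5=1, giving Y=1. Observed 0.
Test 1: faults giving observed 0 are {N5 stuck-at-0}.
Only N5 stuck-at-0 is consistent with every test.

N5 stuck-at-0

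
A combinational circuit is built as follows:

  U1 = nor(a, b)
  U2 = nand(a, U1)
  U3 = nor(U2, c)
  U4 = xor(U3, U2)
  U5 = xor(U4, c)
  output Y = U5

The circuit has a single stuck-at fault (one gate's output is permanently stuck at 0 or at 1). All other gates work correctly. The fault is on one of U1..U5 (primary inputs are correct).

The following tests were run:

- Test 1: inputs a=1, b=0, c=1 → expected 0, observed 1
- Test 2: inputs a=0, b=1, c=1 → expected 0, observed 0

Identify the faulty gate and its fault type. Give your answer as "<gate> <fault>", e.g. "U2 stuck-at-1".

Fault-free values for test 1 (a=1, b=0, c=1): U1=0, U2=1, U3=0, U4=1, U5=0, giving Y=0. Observed 1.
Test 1: faults giving observed 1 are {U1 stuck-at-1, U2 stuck-at-0, U3 stuck-at-1, U4 stuck-at-0, U5 stuck-at-1}.
Test 2 (a=0, b=1, c=1): fault-free U1=0, U2=1, U3=0, U4=1, U5=0 → 0; observed 0. Eliminates U2 stuck-at-0, U3 stuck-at-1, U4 stuck-at-0, U5 stuck-at-1.
Only U1 stuck-at-1 is consistent with every test.

U1 stuck-at-1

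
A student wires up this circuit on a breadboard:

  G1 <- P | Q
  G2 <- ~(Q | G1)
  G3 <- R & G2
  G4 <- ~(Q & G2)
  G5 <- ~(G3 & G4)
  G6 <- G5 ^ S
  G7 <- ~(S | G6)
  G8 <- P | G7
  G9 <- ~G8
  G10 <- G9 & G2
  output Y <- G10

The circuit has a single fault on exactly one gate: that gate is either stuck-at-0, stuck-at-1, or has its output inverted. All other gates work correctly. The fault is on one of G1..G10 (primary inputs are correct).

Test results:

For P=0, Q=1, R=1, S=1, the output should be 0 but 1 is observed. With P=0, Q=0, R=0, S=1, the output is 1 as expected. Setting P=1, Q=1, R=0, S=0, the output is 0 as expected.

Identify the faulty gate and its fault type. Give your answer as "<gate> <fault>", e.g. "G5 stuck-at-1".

Fault-free values for test 1 (P=0, Q=1, R=1, S=1): G1=1, G2=0, G3=0, G4=1, G5=1, G6=0, G7=0, G8=0, G9=1, G10=0, giving Y=0. Observed 1.
Test 1: faults giving observed 1 are {G2 stuck-at-1, G2 inverted output, G10 stuck-at-1, G10 inverted output}.
Test 2 (P=0, Q=0, R=0, S=1): fault-free G1=0, G2=1, G3=0, G4=1, G5=1, G6=0, G7=0, G8=0, G9=1, G10=1 → 1; observed 1. Eliminates G2 inverted output, G10 inverted output.
Test 3 (P=1, Q=1, R=0, S=0): fault-free G1=1, G2=0, G3=0, G4=1, G5=1, G6=1, G7=0, G8=1, G9=0, G10=0 → 0; observed 0. Eliminates G10 stuck-at-1.
Only G2 stuck-at-1 is consistent with every test.

G2 stuck-at-1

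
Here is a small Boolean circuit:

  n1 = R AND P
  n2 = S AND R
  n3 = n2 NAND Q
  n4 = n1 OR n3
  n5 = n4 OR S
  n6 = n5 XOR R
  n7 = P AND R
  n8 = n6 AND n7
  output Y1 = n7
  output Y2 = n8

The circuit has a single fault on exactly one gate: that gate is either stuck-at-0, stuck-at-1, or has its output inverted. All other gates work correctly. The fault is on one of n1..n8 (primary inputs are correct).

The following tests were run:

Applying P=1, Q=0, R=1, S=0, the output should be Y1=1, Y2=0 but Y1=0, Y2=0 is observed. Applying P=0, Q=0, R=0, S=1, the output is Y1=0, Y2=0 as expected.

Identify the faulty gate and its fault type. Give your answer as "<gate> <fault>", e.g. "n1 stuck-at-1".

n7 stuck-at-0

Fault-free values for test 1 (P=1, Q=0, R=1, S=0): n1=1, n2=0, n3=1, n4=1, n5=1, n6=0, n7=1, n8=0, giving Y1=1, Y2=0. Observed Y1=0, Y2=0.
Test 1: faults giving observed Y1=0, Y2=0 are {n7 stuck-at-0, n7 inverted output}.
Test 2 (P=0, Q=0, R=0, S=1): fault-free n1=0, n2=0, n3=1, n4=1, n5=1, n6=1, n7=0, n8=0 → Y1=0, Y2=0; observed Y1=0, Y2=0. Eliminates n7 inverted output.
Only n7 stuck-at-0 is consistent with every test.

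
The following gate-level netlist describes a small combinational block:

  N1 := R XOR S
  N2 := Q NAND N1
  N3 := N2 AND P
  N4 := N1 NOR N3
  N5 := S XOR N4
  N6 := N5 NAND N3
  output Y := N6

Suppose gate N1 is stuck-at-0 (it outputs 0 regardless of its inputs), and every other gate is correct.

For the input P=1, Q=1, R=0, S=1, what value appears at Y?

Propagate with N1 forced: N1=0 [stuck-at-0], N2=1, N3=1, N4=0, N5=1, N6=0.
So Y = 0. (Without the fault it would be 1.)

0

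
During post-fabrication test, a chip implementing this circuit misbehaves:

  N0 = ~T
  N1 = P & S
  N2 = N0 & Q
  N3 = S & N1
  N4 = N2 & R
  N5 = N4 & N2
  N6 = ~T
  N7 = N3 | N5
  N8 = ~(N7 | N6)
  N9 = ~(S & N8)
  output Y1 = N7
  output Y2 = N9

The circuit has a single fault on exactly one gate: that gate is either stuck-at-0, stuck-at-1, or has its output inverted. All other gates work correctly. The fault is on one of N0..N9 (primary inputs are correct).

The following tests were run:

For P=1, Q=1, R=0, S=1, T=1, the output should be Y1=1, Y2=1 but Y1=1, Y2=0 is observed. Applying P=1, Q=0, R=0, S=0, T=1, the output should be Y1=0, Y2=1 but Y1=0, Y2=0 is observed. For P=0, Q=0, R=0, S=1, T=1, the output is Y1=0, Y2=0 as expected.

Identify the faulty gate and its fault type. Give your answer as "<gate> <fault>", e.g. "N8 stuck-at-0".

Fault-free values for test 1 (P=1, Q=1, R=0, S=1, T=1): N0=0, N1=1, N2=0, N3=1, N4=0, N5=0, N6=0, N7=1, N8=0, N9=1, giving Y1=1, Y2=1. Observed Y1=1, Y2=0.
Test 1: faults giving observed Y1=1, Y2=0 are {N8 stuck-at-1, N8 inverted output, N9 stuck-at-0, N9 inverted output}.
Test 2 (P=1, Q=0, R=0, S=0, T=1): fault-free N0=0, N1=0, N2=0, N3=0, N4=0, N5=0, N6=0, N7=0, N8=1, N9=1 → Y1=0, Y2=1; observed Y1=0, Y2=0. Eliminates N8 stuck-at-1, N8 inverted output.
Test 3 (P=0, Q=0, R=0, S=1, T=1): fault-free N0=0, N1=0, N2=0, N3=0, N4=0, N5=0, N6=0, N7=0, N8=1, N9=0 → Y1=0, Y2=0; observed Y1=0, Y2=0. Eliminates N9 inverted output.
Only N9 stuck-at-0 is consistent with every test.

N9 stuck-at-0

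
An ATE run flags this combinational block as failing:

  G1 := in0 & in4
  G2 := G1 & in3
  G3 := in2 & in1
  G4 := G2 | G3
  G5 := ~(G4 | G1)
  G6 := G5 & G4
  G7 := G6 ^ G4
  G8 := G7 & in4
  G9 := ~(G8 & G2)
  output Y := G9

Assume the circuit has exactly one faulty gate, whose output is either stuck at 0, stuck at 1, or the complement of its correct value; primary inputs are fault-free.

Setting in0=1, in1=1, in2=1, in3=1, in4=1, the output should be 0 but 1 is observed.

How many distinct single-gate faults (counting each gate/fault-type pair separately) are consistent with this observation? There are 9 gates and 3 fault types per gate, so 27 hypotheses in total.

Fault-free: G1=1, G2=1, G3=1, G4=1, G5=0, G6=0, G7=1, G8=1, G9=0 → 0. Observed 1.
  G1: stuck-at-0, inverted output ✓; others ✗
  G2: stuck-at-0, inverted output ✓; others ✗
  G3: none of the 3 fault types match ✗
  G4: stuck-at-0, inverted output ✓; others ✗
  G5: stuck-at-1, inverted output ✓; others ✗
  G6: stuck-at-1, inverted output ✓; others ✗
  G7: stuck-at-0, inverted output ✓; others ✗
  G8: stuck-at-0, inverted output ✓; others ✗
  G9: stuck-at-1, inverted output ✓; others ✗
Consistent faults: {G1 stuck-at-0, G1 inverted output, G2 stuck-at-0, G2 inverted output, G4 stuck-at-0, G4 inverted output, G5 stuck-at-1, G5 inverted output, G6 stuck-at-1, G6 inverted output, G7 stuck-at-0, G7 inverted output, G8 stuck-at-0, G8 inverted output, G9 stuck-at-1, G9 inverted output} — 16 in all.

16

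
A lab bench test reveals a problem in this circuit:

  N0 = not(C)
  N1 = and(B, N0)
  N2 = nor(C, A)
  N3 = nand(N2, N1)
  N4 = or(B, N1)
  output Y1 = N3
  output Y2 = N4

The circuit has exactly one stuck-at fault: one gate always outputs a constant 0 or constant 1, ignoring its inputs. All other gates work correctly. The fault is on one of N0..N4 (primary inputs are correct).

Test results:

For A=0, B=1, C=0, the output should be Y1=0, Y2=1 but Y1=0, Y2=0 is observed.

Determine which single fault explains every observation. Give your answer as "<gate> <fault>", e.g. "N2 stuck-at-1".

N4 stuck-at-0

Fault-free values for test 1 (A=0, B=1, C=0): N0=1, N1=1, N2=1, N3=0, N4=1, giving Y1=0, Y2=1. Observed Y1=0, Y2=0.
Test 1: faults giving observed Y1=0, Y2=0 are {N4 stuck-at-0}.
Only N4 stuck-at-0 is consistent with every test.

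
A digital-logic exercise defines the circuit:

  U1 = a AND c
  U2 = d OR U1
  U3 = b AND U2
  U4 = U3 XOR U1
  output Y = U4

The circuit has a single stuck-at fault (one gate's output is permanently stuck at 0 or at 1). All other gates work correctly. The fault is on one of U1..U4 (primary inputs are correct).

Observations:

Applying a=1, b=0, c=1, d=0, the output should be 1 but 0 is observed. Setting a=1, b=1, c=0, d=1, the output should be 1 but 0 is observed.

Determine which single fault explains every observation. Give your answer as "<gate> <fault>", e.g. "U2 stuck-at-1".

Fault-free values for test 1 (a=1, b=0, c=1, d=0): U1=1, U2=1, U3=0, U4=1, giving Y=1. Observed 0.
Test 1: faults giving observed 0 are {U1 stuck-at-0, U3 stuck-at-1, U4 stuck-at-0}.
Test 2 (a=1, b=1, c=0, d=1): fault-free U1=0, U2=1, U3=1, U4=1 → 1; observed 0. Eliminates U1 stuck-at-0, U3 stuck-at-1.
Only U4 stuck-at-0 is consistent with every test.

U4 stuck-at-0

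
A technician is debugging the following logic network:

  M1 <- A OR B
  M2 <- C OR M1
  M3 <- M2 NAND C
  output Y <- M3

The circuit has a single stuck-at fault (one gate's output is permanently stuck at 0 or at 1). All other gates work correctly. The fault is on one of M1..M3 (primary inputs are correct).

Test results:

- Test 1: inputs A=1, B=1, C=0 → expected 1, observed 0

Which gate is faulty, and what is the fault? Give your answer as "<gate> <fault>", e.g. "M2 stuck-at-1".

Fault-free values for test 1 (A=1, B=1, C=0): M1=1, M2=1, M3=1, giving Y=1. Observed 0.
Test 1: faults giving observed 0 are {M3 stuck-at-0}.
Only M3 stuck-at-0 is consistent with every test.

M3 stuck-at-0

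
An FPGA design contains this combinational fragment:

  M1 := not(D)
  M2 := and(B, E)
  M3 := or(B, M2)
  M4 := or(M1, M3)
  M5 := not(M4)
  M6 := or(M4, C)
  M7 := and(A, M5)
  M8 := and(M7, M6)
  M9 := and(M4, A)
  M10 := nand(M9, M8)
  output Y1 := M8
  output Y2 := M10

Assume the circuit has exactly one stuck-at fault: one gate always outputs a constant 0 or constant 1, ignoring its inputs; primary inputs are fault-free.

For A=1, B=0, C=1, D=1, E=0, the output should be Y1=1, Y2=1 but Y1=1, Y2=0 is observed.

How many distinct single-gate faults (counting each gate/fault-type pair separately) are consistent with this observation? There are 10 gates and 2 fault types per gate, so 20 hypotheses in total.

2

Fault-free: M1=0, M2=0, M3=0, M4=0, M5=1, M6=1, M7=1, M8=1, M9=0, M10=1 → Y1=1, Y2=1. Observed Y1=1, Y2=0.
  M1: none of the 2 fault types match ✗
  M2: none of the 2 fault types match ✗
  M3: none of the 2 fault types match ✗
  M4: none of the 2 fault types match ✗
  M5: none of the 2 fault types match ✗
  M6: none of the 2 fault types match ✗
  M7: none of the 2 fault types match ✗
  M8: none of the 2 fault types match ✗
  M9: stuck-at-1 ✓; others ✗
  M10: stuck-at-0 ✓; others ✗
Consistent faults: {M9 stuck-at-1, M10 stuck-at-0} — 2 in all.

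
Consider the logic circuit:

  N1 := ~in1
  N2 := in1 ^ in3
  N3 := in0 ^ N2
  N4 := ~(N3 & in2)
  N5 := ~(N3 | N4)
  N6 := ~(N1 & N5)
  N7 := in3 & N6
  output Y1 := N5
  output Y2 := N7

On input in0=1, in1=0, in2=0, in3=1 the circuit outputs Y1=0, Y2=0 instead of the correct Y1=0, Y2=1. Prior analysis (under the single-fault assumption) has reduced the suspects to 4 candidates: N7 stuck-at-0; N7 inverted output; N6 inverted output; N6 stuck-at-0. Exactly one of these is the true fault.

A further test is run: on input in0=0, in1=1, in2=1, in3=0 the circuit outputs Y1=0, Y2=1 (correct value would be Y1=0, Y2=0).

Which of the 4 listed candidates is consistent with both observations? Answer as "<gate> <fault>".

N7 inverted output

Evaluate each candidate on input in0=0, in1=1, in2=1, in3=0:
  N7 stuck-at-0: N1=0, N2=1, N3=1, N4=0, N5=0, N6=1, N7=0 [stuck-at-0] → Y1=0, Y2=0 — eliminated
  N7 inverted output: N1=0, N2=1, N3=1, N4=0, N5=0, N6=1, N7=1 [inverted output] → Y1=0, Y2=1 — matches
  N6 inverted output: N1=0, N2=1, N3=1, N4=0, N5=0, N6=0 [inverted output], N7=0 → Y1=0, Y2=0 — eliminated
  N6 stuck-at-0: N1=0, N2=1, N3=1, N4=0, N5=0, N6=0 [stuck-at-0], N7=0 → Y1=0, Y2=0 — eliminated
Only N7 inverted output reproduces the observed Y1=0, Y2=1.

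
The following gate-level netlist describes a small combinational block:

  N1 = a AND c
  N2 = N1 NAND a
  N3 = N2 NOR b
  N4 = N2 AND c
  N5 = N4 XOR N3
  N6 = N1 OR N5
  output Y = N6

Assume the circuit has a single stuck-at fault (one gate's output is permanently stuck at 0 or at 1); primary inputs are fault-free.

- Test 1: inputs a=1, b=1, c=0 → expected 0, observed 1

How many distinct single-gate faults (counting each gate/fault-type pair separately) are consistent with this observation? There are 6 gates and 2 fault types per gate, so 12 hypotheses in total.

5

Fault-free: N1=0, N2=1, N3=0, N4=0, N5=0, N6=0 → 0. Observed 1.
  N1 stuck-at-0: output 0 ✗
  N1 stuck-at-1: output 1 ✓
  N2 stuck-at-0: output 0 ✗
  N2 stuck-at-1: output 0 ✗
  N3 stuck-at-0: output 0 ✗
  N3 stuck-at-1: output 1 ✓
  N4 stuck-at-0: output 0 ✗
  N4 stuck-at-1: output 1 ✓
  N5 stuck-at-0: output 0 ✗
  N5 stuck-at-1: output 1 ✓
  N6 stuck-at-0: output 0 ✗
  N6 stuck-at-1: output 1 ✓
Consistent faults: {N1 stuck-at-1, N3 stuck-at-1, N4 stuck-at-1, N5 stuck-at-1, N6 stuck-at-1} — 5 in all.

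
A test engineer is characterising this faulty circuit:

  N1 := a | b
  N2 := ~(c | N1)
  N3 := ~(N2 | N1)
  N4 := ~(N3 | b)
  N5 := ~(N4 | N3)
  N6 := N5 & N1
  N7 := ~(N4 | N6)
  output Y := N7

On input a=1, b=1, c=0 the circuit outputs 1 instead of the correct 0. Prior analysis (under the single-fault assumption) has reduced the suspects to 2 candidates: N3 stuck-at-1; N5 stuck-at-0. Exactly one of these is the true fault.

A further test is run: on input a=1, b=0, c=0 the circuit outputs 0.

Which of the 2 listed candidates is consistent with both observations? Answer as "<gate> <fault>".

N5 stuck-at-0

Evaluate each candidate on input a=1, b=0, c=0:
  N3 stuck-at-1: N1=1, N2=0, N3=1 [stuck-at-1], N4=0, N5=0, N6=0, N7=1 → 1 — eliminated
  N5 stuck-at-0: N1=1, N2=0, N3=0, N4=1, N5=0 [stuck-at-0], N6=0, N7=0 → 0 — matches
Only N5 stuck-at-0 reproduces the observed 0.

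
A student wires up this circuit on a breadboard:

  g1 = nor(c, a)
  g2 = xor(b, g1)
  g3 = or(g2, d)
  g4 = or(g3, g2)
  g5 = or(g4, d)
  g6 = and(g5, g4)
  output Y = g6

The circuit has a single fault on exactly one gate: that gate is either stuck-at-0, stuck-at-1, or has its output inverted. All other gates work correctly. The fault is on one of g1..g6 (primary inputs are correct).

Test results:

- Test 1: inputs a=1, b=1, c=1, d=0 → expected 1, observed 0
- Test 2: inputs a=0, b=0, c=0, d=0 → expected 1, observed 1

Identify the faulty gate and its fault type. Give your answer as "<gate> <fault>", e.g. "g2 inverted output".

Fault-free values for test 1 (a=1, b=1, c=1, d=0): g1=0, g2=1, g3=1, g4=1, g5=1, g6=1, giving Y=1. Observed 0.
Test 1: faults giving observed 0 are {g1 stuck-at-1, g1 inverted output, g2 stuck-at-0, g2 inverted output, g4 stuck-at-0, g4 inverted output, g5 stuck-at-0, g5 inverted output, g6 stuck-at-0, g6 inverted output}.
Test 2 (a=0, b=0, c=0, d=0): fault-free g1=1, g2=1, g3=1, g4=1, g5=1, g6=1 → 1; observed 1. Eliminates g1 inverted output, g2 stuck-at-0, g2 inverted output, g4 stuck-at-0, g4 inverted output, g5 stuck-at-0, g5 inverted output, g6 stuck-at-0, g6 inverted output.
Only g1 stuck-at-1 is consistent with every test.

g1 stuck-at-1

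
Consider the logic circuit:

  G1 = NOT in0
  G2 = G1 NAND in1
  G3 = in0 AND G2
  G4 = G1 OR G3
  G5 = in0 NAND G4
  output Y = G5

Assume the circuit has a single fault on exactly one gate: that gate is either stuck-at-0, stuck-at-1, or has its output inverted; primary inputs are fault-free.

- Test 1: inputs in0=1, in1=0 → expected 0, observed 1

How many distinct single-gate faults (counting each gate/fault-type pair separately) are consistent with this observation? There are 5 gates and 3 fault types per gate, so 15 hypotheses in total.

8

Fault-free: G1=0, G2=1, G3=1, G4=1, G5=0 → 0. Observed 1.
  G1: none of the 3 fault types match ✗
  G2: stuck-at-0, inverted output ✓; others ✗
  G3: stuck-at-0, inverted output ✓; others ✗
  G4: stuck-at-0, inverted output ✓; others ✗
  G5: stuck-at-1, inverted output ✓; others ✗
Consistent faults: {G2 stuck-at-0, G2 inverted output, G3 stuck-at-0, G3 inverted output, G4 stuck-at-0, G4 inverted output, G5 stuck-at-1, G5 inverted output} — 8 in all.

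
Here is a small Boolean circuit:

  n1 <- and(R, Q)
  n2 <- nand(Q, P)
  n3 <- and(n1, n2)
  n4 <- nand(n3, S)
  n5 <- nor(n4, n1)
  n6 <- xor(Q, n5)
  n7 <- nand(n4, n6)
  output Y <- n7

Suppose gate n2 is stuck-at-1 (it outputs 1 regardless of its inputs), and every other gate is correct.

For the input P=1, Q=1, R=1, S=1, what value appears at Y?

Propagate with n2 forced: n1=1, n2=1 [stuck-at-1], n3=1, n4=0, n5=0, n6=1, n7=1.
So Y = 1. (Without the fault it would be 0.)

1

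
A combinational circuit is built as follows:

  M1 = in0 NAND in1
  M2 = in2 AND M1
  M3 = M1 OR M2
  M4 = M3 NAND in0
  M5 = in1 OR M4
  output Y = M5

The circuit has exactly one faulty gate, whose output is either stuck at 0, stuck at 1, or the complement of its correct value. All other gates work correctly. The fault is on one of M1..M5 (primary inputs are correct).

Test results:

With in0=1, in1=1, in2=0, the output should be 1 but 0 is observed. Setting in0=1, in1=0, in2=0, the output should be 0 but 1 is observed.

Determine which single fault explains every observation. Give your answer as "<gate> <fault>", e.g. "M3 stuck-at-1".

Fault-free values for test 1 (in0=1, in1=1, in2=0): M1=0, M2=0, M3=0, M4=1, M5=1, giving Y=1. Observed 0.
Test 1: faults giving observed 0 are {M5 stuck-at-0, M5 inverted output}.
Test 2 (in0=1, in1=0, in2=0): fault-free M1=1, M2=0, M3=1, M4=0, M5=0 → 0; observed 1. Eliminates M5 stuck-at-0.
Only M5 inverted output is consistent with every test.

M5 inverted output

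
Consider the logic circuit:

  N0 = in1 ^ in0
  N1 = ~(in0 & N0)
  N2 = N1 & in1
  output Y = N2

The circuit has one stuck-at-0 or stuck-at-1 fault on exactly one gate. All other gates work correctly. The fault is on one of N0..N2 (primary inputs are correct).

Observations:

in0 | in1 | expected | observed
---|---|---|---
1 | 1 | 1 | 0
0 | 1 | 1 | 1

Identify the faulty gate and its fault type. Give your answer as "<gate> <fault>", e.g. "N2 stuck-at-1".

Fault-free values for test 1 (in0=1, in1=1): N0=0, N1=1, N2=1, giving Y=1. Observed 0.
Test 1: faults giving observed 0 are {N0 stuck-at-1, N1 stuck-at-0, N2 stuck-at-0}.
Test 2 (in0=0, in1=1): fault-free N0=1, N1=1, N2=1 → 1; observed 1. Eliminates N1 stuck-at-0, N2 stuck-at-0.
Only N0 stuck-at-1 is consistent with every test.

N0 stuck-at-1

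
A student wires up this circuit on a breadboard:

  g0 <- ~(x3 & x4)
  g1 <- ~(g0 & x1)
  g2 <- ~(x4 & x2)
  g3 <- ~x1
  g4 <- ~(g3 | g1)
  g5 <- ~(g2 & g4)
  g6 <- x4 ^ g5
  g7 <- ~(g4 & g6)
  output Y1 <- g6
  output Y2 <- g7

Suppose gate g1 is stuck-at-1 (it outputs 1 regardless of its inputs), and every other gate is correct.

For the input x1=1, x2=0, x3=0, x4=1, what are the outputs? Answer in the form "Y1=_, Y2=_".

Propagate with g1 forced: g0=1, g1=1 [stuck-at-1], g2=1, g3=0, g4=0, g5=1, g6=0, g7=1.
So the outputs are Y1=0, Y2=1. (Without the fault they would be Y1=1, Y2=0.)

Y1=0, Y2=1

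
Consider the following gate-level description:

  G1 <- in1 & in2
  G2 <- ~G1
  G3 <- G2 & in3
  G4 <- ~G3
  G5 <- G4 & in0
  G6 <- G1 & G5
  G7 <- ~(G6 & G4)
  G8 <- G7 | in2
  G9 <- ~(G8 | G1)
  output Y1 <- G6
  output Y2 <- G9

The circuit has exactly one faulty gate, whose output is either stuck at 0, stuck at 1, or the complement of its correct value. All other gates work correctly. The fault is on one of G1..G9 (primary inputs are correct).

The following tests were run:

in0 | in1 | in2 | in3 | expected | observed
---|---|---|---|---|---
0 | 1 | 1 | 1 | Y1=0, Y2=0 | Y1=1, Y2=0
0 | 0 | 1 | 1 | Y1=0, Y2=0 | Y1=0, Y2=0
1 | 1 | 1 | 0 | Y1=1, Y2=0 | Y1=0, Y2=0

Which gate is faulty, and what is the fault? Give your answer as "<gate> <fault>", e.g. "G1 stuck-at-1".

G5 inverted output

Fault-free values for test 1 (in0=0, in1=1, in2=1, in3=1): G1=1, G2=0, G3=0, G4=1, G5=0, G6=0, G7=1, G8=1, G9=0, giving Y1=0, Y2=0. Observed Y1=1, Y2=0.
Test 1: faults giving observed Y1=1, Y2=0 are {G5 stuck-at-1, G5 inverted output, G6 stuck-at-1, G6 inverted output}.
Test 2 (in0=0, in1=0, in2=1, in3=1): fault-free G1=0, G2=1, G3=1, G4=0, G5=0, G6=0, G7=1, G8=1, G9=0 → Y1=0, Y2=0; observed Y1=0, Y2=0. Eliminates G6 stuck-at-1, G6 inverted output.
Test 3 (in0=1, in1=1, in2=1, in3=0): fault-free G1=1, G2=0, G3=0, G4=1, G5=1, G6=1, G7=0, G8=1, G9=0 → Y1=1, Y2=0; observed Y1=0, Y2=0. Eliminates G5 stuck-at-1.
Only G5 inverted output is consistent with every test.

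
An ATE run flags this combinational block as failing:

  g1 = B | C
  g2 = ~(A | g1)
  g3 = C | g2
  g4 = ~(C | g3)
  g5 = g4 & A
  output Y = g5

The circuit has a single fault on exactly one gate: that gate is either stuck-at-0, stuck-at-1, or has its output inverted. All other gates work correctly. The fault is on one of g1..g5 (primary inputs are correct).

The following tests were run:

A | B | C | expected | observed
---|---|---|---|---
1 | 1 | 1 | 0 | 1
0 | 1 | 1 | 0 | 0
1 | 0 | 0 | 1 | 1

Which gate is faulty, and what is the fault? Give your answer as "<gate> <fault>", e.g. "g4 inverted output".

g4 stuck-at-1

Fault-free values for test 1 (A=1, B=1, C=1): g1=1, g2=0, g3=1, g4=0, g5=0, giving Y=0. Observed 1.
Test 1: faults giving observed 1 are {g4 stuck-at-1, g4 inverted output, g5 stuck-at-1, g5 inverted output}.
Test 2 (A=0, B=1, C=1): fault-free g1=1, g2=0, g3=1, g4=0, g5=0 → 0; observed 0. Eliminates g5 stuck-at-1, g5 inverted output.
Test 3 (A=1, B=0, C=0): fault-free g1=0, g2=0, g3=0, g4=1, g5=1 → 1; observed 1. Eliminates g4 inverted output.
Only g4 stuck-at-1 is consistent with every test.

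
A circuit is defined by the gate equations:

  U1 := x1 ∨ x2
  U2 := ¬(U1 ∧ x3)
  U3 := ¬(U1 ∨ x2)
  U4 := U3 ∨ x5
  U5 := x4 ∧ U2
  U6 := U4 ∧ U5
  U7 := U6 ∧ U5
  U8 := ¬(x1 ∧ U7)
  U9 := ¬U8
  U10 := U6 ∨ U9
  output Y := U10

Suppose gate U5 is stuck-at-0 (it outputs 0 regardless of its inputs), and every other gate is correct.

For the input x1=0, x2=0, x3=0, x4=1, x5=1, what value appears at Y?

0

Propagate with U5 forced: U1=0, U2=1, U3=1, U4=1, U5=0 [stuck-at-0], U6=0, U7=0, U8=1, U9=0, U10=0.
So Y = 0. (Without the fault it would be 1.)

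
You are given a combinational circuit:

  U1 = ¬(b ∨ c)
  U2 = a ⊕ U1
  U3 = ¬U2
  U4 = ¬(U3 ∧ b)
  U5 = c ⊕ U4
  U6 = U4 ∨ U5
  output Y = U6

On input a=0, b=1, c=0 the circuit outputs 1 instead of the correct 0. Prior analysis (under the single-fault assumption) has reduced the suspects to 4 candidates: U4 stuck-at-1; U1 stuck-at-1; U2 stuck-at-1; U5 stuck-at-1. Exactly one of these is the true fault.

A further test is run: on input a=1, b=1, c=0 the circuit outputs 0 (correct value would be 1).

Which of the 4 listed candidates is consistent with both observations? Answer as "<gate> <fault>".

U1 stuck-at-1

Evaluate each candidate on input a=1, b=1, c=0:
  U4 stuck-at-1: U1=0, U2=1, U3=0, U4=1 [stuck-at-1], U5=1, U6=1 → 1 — eliminated
  U1 stuck-at-1: U1=1 [stuck-at-1], U2=0, U3=1, U4=0, U5=0, U6=0 → 0 — matches
  U2 stuck-at-1: U1=0, U2=1 [stuck-at-1], U3=0, U4=1, U5=1, U6=1 → 1 — eliminated
  U5 stuck-at-1: U1=0, U2=1, U3=0, U4=1, U5=1 [stuck-at-1], U6=1 → 1 — eliminated
Only U1 stuck-at-1 reproduces the observed 0.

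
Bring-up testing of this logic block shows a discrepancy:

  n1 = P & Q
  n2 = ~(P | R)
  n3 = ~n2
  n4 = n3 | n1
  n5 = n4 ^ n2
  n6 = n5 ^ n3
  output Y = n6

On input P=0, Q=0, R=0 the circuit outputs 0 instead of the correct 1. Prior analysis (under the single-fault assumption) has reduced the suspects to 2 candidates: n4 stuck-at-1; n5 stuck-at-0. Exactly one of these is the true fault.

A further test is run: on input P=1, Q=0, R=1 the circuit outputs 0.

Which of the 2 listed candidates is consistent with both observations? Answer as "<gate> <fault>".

Evaluate each candidate on input P=1, Q=0, R=1:
  n4 stuck-at-1: n1=0, n2=0, n3=1, n4=1 [stuck-at-1], n5=1, n6=0 → 0 — matches
  n5 stuck-at-0: n1=0, n2=0, n3=1, n4=1, n5=0 [stuck-at-0], n6=1 → 1 — eliminated
Only n4 stuck-at-1 reproduces the observed 0.

n4 stuck-at-1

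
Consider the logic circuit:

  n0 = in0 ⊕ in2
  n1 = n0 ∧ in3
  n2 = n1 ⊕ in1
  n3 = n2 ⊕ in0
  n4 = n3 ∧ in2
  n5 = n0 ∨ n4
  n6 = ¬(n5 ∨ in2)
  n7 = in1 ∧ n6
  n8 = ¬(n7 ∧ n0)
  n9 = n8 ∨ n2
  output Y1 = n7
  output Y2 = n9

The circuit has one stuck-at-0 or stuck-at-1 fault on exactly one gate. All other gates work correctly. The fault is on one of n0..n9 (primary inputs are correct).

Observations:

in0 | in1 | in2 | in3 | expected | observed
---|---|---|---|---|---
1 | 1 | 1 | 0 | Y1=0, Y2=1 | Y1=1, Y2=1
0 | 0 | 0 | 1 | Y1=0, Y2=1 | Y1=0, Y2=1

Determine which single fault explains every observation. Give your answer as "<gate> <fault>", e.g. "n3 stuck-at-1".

n6 stuck-at-1

Fault-free values for test 1 (in0=1, in1=1, in2=1, in3=0): n0=0, n1=0, n2=1, n3=0, n4=0, n5=0, n6=0, n7=0, n8=1, n9=1, giving Y1=0, Y2=1. Observed Y1=1, Y2=1.
Test 1: faults giving observed Y1=1, Y2=1 are {n6 stuck-at-1, n7 stuck-at-1}.
Test 2 (in0=0, in1=0, in2=0, in3=1): fault-free n0=0, n1=0, n2=0, n3=0, n4=0, n5=0, n6=1, n7=0, n8=1, n9=1 → Y1=0, Y2=1; observed Y1=0, Y2=1. Eliminates n7 stuck-at-1.
Only n6 stuck-at-1 is consistent with every test.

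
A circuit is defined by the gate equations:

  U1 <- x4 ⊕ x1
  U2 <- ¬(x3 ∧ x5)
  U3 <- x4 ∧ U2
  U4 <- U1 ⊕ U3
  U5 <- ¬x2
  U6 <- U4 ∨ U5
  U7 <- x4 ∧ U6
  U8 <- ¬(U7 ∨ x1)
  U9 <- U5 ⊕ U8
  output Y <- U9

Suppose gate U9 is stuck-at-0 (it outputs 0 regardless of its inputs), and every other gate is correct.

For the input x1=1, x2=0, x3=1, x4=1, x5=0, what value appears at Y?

0

Propagate with U9 forced: U1=0, U2=1, U3=1, U4=1, U5=1, U6=1, U7=1, U8=0, U9=0 [stuck-at-0].
So Y = 0. (Without the fault it would be 1.)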